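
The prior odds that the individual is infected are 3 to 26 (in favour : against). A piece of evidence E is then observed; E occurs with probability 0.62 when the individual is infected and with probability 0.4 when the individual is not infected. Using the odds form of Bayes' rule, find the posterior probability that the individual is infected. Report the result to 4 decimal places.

Prior odds = 3/26 = 0.11538.
Likelihood ratio for E = 0.62/0.4 = 1.5500.
Posterior odds = prior odds × LR = 0.17885.
Posterior probability = odds/(1+odds) = 0.17885/1.1788 = 0.1517.

Posterior probability ≈ 0.1517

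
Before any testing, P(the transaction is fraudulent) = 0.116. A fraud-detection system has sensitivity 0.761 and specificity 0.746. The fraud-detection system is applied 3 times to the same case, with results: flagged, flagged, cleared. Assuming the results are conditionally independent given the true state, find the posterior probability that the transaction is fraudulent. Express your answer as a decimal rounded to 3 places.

Let H be the event that the transaction is fraudulent; start with P(H) = 0.116. P('flagged'|H) = 0.761, P('flagged'|¬H) = 0.254.
Update on result 1 ('flagged'): P(H) ← 0.761·0.1160 / (0.761·0.1160 + 0.254·0.8840) = 0.088276/0.31281 = 0.2822.
Update on result 2 ('flagged'): P(H) ← 0.761·0.2822 / (0.761·0.2822 + 0.254·0.7178) = 0.21476/0.39708 = 0.5408.
Update on result 3 ('cleared'): P(H) ← 0.239·0.5408 / (0.239·0.5408 + 0.746·0.4592) = 0.12926/0.47179 = 0.2740.

Posterior P(H) ≈ 0.274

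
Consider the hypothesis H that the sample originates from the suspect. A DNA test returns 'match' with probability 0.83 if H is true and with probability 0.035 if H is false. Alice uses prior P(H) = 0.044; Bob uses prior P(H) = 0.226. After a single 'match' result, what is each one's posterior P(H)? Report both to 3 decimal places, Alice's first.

The likelihood ratio for a 'match' result is 0.83/0.035 = 23.714.
Alice: prior odds 0.044/0.956 = 0.046025; posterior odds 1.0915; posterior probability 0.522.
Bob: prior odds 0.226/0.774 = 0.29199; posterior odds 6.9243; posterior probability 0.874.

Alice: 0.522; Bob: 0.874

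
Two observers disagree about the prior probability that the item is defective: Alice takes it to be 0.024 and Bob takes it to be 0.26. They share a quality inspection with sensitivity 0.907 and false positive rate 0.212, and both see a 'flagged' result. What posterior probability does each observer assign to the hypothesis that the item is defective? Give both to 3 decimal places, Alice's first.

Alice: 0.095; Bob: 0.601

P('+'|H) = 0.907, P('+'|¬H) = 0.212.
Alice: numerator 0.907·0.024 = 0.021768; evidence = 0.021768+0.212·0.976 = 0.22868; posterior = 0.095.
Bob: numerator 0.907·0.26 = 0.23582; evidence = 0.23582+0.212·0.74 = 0.39270; posterior = 0.601.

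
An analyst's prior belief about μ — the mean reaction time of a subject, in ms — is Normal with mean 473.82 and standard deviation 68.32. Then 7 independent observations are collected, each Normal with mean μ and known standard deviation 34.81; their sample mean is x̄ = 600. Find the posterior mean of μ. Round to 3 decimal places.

Posterior mean ≈ 595.488

With known σ, the Normal prior is conjugate. Weight on the data is w = (n/σ²)/(n/σ² + 1/τ₀²) = 0.00577684/(0.00577684+0.00021424) = 0.96424.
Posterior mean = w·x̄ + (1−w)·μ₀ = 0.96424·600 + 0.035760·473.82 = 595.488.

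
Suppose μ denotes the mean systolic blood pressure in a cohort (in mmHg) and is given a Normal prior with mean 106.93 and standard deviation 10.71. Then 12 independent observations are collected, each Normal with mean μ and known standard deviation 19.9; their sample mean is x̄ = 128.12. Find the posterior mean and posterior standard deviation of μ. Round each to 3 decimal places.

Posterior mean ≈ 123.386; posterior SD ≈ 5.062

Prior precision 1/τ₀² = 1/10.71² = 0.00871808; data precision n/σ² = 12/19.9² = 0.0303023.
Posterior precision = 0.00871808 + 0.0303023 = 0.0390203, giving posterior SD = 1/√0.0390203 = 5.062.
Posterior mean = (0.00871808·106.93 + 0.0303023·128.12) / 0.0390203 = 123.386.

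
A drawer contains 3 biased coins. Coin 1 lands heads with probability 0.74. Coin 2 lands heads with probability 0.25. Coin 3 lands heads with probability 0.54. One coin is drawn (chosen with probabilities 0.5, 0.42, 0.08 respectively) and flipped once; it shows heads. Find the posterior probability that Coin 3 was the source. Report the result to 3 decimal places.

Posterior probability ≈ 0.083

P(heads|C1) = 0.74; P(heads|C2) = 0.25; P(heads|C3) = 0.54.
Prior × likelihood for each source: 0.5·0.74=0.3700, 0.42·0.25=0.1050, 0.08·0.54=0.04320. Summing gives P(heads) = 0.51820.
P(Coin 3 | heads) = 0.04320 / 0.51820 = 0.083.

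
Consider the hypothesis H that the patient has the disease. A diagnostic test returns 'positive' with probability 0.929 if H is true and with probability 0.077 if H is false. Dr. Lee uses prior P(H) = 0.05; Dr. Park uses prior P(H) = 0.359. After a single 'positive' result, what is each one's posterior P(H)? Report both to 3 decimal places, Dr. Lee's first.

Dr. Lee: 0.388; Dr. Park: 0.871

P('+'|H) = 0.929, P('+'|¬H) = 0.077.
Dr. Lee: numerator 0.929·0.05 = 0.046450; evidence = 0.046450+0.077·0.95 = 0.11960; posterior = 0.388.
Dr. Park: numerator 0.929·0.359 = 0.33351; evidence = 0.33351+0.077·0.641 = 0.38287; posterior = 0.871.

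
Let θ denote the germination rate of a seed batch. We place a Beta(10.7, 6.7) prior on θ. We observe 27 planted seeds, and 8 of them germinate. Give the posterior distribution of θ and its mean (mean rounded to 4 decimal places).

Posterior: Beta(18.7, 25.7); mean ≈ 0.4212

The binomial likelihood is conjugate to the Beta prior: with 8 successes and 19 failures, the posterior is Beta(10.7+8, 6.7+19) = Beta(18.7, 25.7).
Posterior mean = α/(α+β) = 18.7/44.4 = 0.4212.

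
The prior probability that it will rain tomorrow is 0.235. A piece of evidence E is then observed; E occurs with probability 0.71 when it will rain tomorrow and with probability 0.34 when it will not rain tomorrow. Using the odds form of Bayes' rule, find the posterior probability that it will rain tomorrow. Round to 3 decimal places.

Prior odds = 0.235/(1−0.235) = 0.30719.
Likelihood ratio for E = 0.71/0.34 = 2.0882.
Posterior odds = prior odds × LR = 0.64148.
Posterior probability = odds/(1+odds) = 0.64148/1.6415 = 0.391.

Posterior probability ≈ 0.391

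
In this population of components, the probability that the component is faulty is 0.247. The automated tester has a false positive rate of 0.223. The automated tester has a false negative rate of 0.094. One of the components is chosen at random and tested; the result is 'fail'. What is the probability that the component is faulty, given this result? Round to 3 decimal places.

P(H | E) ≈ 0.571

Let H be the event that the component is faulty. P(H) = 0.247, so P(¬H) = 0.753. With E the 'fail' result, P(E|H) = 0.906 and P(E|¬H) = 0.223.
P(E) = 0.906·0.247 + 0.223·0.753 = 0.22378 + 0.16792 = 0.39170.
By Bayes' theorem, P(H|E) = 0.22378 / 0.39170 = 0.571.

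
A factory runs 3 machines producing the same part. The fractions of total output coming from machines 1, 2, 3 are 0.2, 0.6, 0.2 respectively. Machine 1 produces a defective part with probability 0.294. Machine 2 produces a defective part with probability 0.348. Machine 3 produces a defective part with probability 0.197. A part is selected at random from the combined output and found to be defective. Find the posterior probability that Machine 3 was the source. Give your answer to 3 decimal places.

Tabulate prior·likelihood by source: [1] prior 0.2, lik 0.294, product 0.05880; [2] prior 0.6, lik 0.348, product 0.2088; [3] prior 0.2, lik 0.197, product 0.03940.
Normalizing constant = 0.30700; the posterior for Machine 3 is its product over the sum, 0.03940/0.30700 = 0.128.

Posterior probability ≈ 0.128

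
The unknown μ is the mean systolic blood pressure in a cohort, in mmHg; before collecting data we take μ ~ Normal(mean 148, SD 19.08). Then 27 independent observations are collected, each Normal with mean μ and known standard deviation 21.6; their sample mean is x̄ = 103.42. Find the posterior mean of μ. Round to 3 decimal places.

Posterior mean ≈ 105.440

Prior precision 1/τ₀² = 1/19.08² = 0.00274690; data precision n/σ² = 27/21.6² = 0.0578704.
Posterior precision = 0.00274690 + 0.0578704 = 0.0606173.
Posterior mean = (0.00274690·148 + 0.0578704·103.42) / 0.0606173 = 105.440.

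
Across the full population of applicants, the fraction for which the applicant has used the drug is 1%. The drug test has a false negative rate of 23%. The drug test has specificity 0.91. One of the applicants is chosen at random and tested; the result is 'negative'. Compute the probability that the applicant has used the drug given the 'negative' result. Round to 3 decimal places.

Let H be the event that the applicant has used the drug. P(H) = 0.01, so P(¬H) = 0.99. With E the 'negative' result, P(E|H) = 0.23 and P(E|¬H) = 0.91.
P(E) = 0.23·0.01 + 0.91·0.99 = 0.0023000 + 0.90090 = 0.90320.
By Bayes' theorem, P(H|E) = 0.0023000 / 0.90320 = 0.003.

P(H | E) ≈ 0.003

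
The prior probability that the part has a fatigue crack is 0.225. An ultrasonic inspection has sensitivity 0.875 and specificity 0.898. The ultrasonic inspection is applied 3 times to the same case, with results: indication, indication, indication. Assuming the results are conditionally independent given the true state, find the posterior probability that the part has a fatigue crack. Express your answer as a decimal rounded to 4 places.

With H the event that the part has a fatigue crack, the joint likelihood of the observed sequence is P(data|H) = 0.875·0.875·0.875 = 0.66992 and P(data|¬H) = 0.102·0.102·0.102 = 0.0010612.
Bayes: P(H|data) = 0.225·0.66992 / (0.225·0.66992 + 0.775·0.0010612) = 0.15073/0.15155 = 0.9946.

Posterior P(H) ≈ 0.9946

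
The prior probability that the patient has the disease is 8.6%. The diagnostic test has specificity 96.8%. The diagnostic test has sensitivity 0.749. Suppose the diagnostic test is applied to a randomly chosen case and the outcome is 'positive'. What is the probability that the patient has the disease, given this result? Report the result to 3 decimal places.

P(H | E) ≈ 0.688

Write H for 'the patient has the disease'. Prior odds H:¬H = 0.086/0.914 = 0.094092. For the 'positive' outcome, the likelihood ratio is 0.749/0.032 = 23.406.
Posterior odds = 0.094092 × 23.406 = 2.2023, so P(H|E) = 2.2023/(1+2.2023) = 0.688.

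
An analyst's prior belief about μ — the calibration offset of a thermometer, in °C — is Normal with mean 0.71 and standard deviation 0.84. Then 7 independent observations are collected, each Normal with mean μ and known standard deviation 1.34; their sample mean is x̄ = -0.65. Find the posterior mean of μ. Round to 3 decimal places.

Prior precision 1/τ₀² = 1/0.84² = 1.41723; data precision n/σ² = 7/1.34² = 3.89842.
Posterior precision = 1.41723 + 3.89842 = 5.31565.
Posterior mean = (1.41723·0.71 + 3.89842·-0.65) / 5.31565 = -0.287.

Posterior mean ≈ -0.287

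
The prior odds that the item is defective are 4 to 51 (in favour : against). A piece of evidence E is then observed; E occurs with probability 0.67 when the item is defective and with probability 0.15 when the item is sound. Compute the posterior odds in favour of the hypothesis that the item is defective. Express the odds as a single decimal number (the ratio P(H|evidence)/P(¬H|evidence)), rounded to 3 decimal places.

Prior odds = 4/51 = 0.078431.
Likelihood ratio for E = 0.67/0.15 = 4.4667.
Posterior odds = prior odds × LR = 0.35033.

Posterior odds ≈ 0.350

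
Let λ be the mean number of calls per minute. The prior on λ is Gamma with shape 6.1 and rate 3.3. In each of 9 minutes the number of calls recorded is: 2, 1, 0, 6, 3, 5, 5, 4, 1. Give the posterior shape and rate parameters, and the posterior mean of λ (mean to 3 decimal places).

Total count ∑xᵢ = 27 over n = 9 minutes.
Gamma is conjugate to the Poisson likelihood: posterior is Gamma(shape = 6.1+27 = 33.1, rate = 3.3+9 = 12.3).
Posterior mean = shape/rate = 33.1/12.3 = 2.691.

Posterior: Gamma(shape=33.1, rate=12.3); mean ≈ 2.691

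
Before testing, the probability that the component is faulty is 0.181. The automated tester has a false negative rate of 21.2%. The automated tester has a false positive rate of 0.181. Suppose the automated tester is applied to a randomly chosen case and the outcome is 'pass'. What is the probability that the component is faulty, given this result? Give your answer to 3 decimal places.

P(H | E) ≈ 0.054

Write H for 'the component is faulty'. Prior odds H:¬H = 0.181/0.819 = 0.22100. For the 'pass' outcome, the likelihood ratio is 0.212/0.819 = 0.25885.
Posterior odds = 0.22100 × 0.25885 = 0.057207, so P(H|E) = 0.057207/(1+0.057207) = 0.054.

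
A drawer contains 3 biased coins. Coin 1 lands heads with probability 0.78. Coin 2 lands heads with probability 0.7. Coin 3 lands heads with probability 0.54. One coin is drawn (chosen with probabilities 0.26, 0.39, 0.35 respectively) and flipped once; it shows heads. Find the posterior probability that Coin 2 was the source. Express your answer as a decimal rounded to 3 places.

P(heads|C1) = 0.78; P(heads|C2) = 0.7; P(heads|C3) = 0.54.
Prior × likelihood for each source: 0.26·0.78=0.2028, 0.39·0.7=0.2730, 0.35·0.54=0.1890. Summing gives P(heads) = 0.66480.
P(Coin 2 | heads) = 0.2730 / 0.66480 = 0.411.

Posterior probability ≈ 0.411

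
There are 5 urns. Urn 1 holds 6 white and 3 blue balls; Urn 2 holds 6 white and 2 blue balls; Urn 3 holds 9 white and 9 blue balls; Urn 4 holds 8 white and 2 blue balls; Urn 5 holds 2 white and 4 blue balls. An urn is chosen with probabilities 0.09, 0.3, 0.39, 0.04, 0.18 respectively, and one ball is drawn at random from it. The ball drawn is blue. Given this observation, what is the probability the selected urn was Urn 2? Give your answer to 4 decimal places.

Tabulate prior·likelihood by source: [1] prior 0.09, lik 0.3333, product 0.03000; [2] prior 0.3, lik 0.25, product 0.07500; [3] prior 0.39, lik 0.5, product 0.1950; [4] prior 0.04, lik 0.2, product 0.008000; [5] prior 0.18, lik 0.6667, product 0.1200.
Normalizing constant = 0.42800; the posterior for Urn 2 is its product over the sum, 0.07500/0.42800 = 0.1752.

Posterior probability ≈ 0.1752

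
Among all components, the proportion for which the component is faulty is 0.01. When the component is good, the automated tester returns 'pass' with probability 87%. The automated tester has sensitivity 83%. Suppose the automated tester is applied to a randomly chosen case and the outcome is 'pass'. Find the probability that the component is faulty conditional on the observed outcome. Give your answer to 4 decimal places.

Let H be the event that the component is faulty. P(H) = 0.01, so P(¬H) = 0.99. With E the 'pass' result, P(E|H) = 0.17 and P(E|¬H) = 0.87.
P(E) = 0.17·0.01 + 0.87·0.99 = 0.0017000 + 0.86130 = 0.86300.
By Bayes' theorem, P(H|E) = 0.0017000 / 0.86300 = 0.0020.

P(H | E) ≈ 0.0020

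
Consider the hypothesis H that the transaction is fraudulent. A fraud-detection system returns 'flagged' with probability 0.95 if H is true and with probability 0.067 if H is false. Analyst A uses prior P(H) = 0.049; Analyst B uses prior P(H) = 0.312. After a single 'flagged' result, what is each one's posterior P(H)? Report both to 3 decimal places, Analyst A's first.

The likelihood ratio for a 'flagged' result is 0.95/0.067 = 14.179.
Analyst A: prior odds 0.049/0.951 = 0.051525; posterior odds 0.73057; posterior probability 0.422.
Analyst B: prior odds 0.312/0.688 = 0.45349; posterior odds 6.4301; posterior probability 0.865.

Analyst A: 0.422; Analyst B: 0.865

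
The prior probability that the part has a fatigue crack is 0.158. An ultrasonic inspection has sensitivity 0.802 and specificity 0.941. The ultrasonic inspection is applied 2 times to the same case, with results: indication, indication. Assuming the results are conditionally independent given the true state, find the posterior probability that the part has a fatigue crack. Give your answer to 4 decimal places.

Posterior P(H) ≈ 0.9720

With H the event that the part has a fatigue crack, the joint likelihood of the observed sequence is P(data|H) = 0.802·0.802 = 0.64320 and P(data|¬H) = 0.059·0.059 = 0.0034810.
Bayes: P(H|data) = 0.158·0.64320 / (0.158·0.64320 + 0.842·0.0034810) = 0.10163/0.10456 = 0.9720.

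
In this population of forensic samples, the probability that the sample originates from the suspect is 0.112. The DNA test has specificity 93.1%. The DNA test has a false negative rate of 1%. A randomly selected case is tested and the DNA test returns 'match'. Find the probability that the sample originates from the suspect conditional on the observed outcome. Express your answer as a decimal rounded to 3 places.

P(H | E) ≈ 0.644

Write H for 'the sample originates from the suspect'. Prior odds H:¬H = 0.112/0.888 = 0.12613. For the 'match' outcome, the likelihood ratio is 0.99/0.069 = 14.348.
Posterior odds = 0.12613 × 14.348 = 1.8096, so P(H|E) = 1.8096/(1+1.8096) = 0.644.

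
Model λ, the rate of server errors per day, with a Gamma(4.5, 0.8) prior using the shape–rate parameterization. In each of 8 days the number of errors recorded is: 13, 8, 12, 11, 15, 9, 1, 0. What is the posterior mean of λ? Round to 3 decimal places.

Posterior mean ≈ 8.352

The Poisson likelihood adds the total count to the shape and the number of exposure periods to the rate. Here ∑xᵢ = 69 and n = 8, so shape 4.5→73.5 and rate 0.8→8.8.
E[λ | data] = 73.5/8.8 = 8.352.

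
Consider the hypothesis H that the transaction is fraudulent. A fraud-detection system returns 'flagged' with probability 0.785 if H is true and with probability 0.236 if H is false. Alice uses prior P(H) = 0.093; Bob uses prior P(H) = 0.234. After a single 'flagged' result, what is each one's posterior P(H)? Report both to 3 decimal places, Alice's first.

The likelihood ratio for a 'flagged' result is 0.785/0.236 = 3.3263.
Alice: prior odds 0.093/0.907 = 0.10254; posterior odds 0.34106; posterior probability 0.254.
Bob: prior odds 0.234/0.766 = 0.30548; posterior odds 1.0161; posterior probability 0.504.

Alice: 0.254; Bob: 0.504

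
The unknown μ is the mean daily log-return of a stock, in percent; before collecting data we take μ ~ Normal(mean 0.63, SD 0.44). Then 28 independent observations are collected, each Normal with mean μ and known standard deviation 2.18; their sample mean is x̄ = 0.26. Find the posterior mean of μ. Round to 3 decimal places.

Posterior mean ≈ 0.433

With known σ, the Normal prior is conjugate. Weight on the data is w = (n/σ²)/(n/σ² + 1/τ₀²) = 5.89176/(5.89176+5.16529) = 0.53285.
Posterior mean = w·x̄ + (1−w)·μ₀ = 0.53285·0.26 + 0.46715·0.63 = 0.433.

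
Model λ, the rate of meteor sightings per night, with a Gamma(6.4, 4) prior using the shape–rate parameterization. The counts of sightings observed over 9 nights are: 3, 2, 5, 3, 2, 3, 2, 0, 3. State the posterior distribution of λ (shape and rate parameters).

Posterior: Gamma(shape=29.4, rate=13)

Total count ∑xᵢ = 23 over n = 9 nights.
Gamma is conjugate to the Poisson likelihood: posterior is Gamma(shape = 6.4+23 = 29.4, rate = 4+9 = 13).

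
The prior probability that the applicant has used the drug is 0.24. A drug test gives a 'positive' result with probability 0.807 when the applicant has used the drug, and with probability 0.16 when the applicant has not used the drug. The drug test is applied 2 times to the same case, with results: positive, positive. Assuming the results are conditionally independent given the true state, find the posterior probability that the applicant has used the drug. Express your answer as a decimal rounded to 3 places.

Posterior P(H) ≈ 0.889

Let H be the event that the applicant has used the drug; start with P(H) = 0.24. P('positive'|H) = 0.807, P('positive'|¬H) = 0.16.
Update on result 1 ('positive'): P(H) ← 0.807·0.2400 / (0.807·0.2400 + 0.16·0.7600) = 0.19368/0.31528 = 0.6143.
Update on result 2 ('positive'): P(H) ← 0.807·0.6143 / (0.807·0.6143 + 0.16·0.3857) = 0.49575/0.55746 = 0.8893.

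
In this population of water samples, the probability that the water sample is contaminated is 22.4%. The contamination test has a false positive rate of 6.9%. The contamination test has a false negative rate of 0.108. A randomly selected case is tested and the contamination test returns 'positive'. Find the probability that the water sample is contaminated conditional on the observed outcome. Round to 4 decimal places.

P(H | E) ≈ 0.7887

Let H be the event that the water sample is contaminated. P(H) = 0.224, so P(¬H) = 0.776. With E the 'positive' result, P(E|H) = 0.892 and P(E|¬H) = 0.069.
P(E) = 0.892·0.224 + 0.069·0.776 = 0.19981 + 0.053544 = 0.25335.
By Bayes' theorem, P(H|E) = 0.19981 / 0.25335 = 0.7887.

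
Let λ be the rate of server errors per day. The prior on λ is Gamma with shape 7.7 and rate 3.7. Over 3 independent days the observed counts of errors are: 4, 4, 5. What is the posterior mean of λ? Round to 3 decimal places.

Posterior mean ≈ 3.090

Total count ∑xᵢ = 13 over n = 3 days.
Gamma is conjugate to the Poisson likelihood: posterior is Gamma(shape = 7.7+13 = 20.7, rate = 3.7+3 = 6.7).
E[λ | data] = 20.7/6.7 = 3.090.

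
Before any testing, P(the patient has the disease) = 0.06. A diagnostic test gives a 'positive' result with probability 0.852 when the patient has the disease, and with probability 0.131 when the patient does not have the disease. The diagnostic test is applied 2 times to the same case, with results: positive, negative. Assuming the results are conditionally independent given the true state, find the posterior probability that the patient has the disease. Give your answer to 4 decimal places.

Posterior P(H) ≈ 0.0660

Let H be the event that the patient has the disease; start with P(H) = 0.06. P('positive'|H) = 0.852, P('positive'|¬H) = 0.131.
Update on result 1 ('positive'): P(H) ← 0.852·0.0600 / (0.852·0.0600 + 0.131·0.9400) = 0.051120/0.17426 = 0.2934.
Update on result 2 ('negative'): P(H) ← 0.148·0.2934 / (0.148·0.2934 + 0.869·0.7066) = 0.043417/0.65749 = 0.0660.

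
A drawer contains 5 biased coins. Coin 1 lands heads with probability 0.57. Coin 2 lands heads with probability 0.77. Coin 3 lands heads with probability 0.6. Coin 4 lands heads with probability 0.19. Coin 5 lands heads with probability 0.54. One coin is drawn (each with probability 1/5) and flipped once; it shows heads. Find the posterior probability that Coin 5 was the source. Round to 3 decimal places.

P(heads|C1) = 0.57; P(heads|C2) = 0.77; P(heads|C3) = 0.6; P(heads|C4) = 0.19; P(heads|C5) = 0.54.
Prior × likelihood for each source: 0.2·0.57=0.1140, 0.2·0.77=0.1540, 0.2·0.6=0.1200, 0.2·0.19=0.03800, 0.2·0.54=0.1080. Summing gives P(heads) = 0.53400.
P(Coin 5 | heads) = 0.1080 / 0.53400 = 0.202.

Posterior probability ≈ 0.202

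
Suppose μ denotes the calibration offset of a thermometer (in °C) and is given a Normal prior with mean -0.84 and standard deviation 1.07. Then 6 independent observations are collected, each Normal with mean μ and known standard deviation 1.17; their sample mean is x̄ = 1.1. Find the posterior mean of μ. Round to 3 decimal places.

Posterior mean ≈ 0.778

With known σ, the Normal prior is conjugate. Weight on the data is w = (n/σ²)/(n/σ² + 1/τ₀²) = 4.38308/(4.38308+0.873439) = 0.83384.
Posterior mean = w·x̄ + (1−w)·μ₀ = 0.83384·1.1 + 0.16616·-0.84 = 0.778.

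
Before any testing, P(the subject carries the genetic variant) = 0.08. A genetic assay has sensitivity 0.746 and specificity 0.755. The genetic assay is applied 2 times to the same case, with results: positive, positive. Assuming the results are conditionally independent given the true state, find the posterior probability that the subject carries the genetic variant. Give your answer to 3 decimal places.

Posterior P(H) ≈ 0.446

With H the event that the subject carries the genetic variant, the joint likelihood of the observed sequence is P(data|H) = 0.746·0.746 = 0.55652 and P(data|¬H) = 0.245·0.245 = 0.060025.
Bayes: P(H|data) = 0.08·0.55652 / (0.08·0.55652 + 0.92·0.060025) = 0.044521/0.099744 = 0.4464.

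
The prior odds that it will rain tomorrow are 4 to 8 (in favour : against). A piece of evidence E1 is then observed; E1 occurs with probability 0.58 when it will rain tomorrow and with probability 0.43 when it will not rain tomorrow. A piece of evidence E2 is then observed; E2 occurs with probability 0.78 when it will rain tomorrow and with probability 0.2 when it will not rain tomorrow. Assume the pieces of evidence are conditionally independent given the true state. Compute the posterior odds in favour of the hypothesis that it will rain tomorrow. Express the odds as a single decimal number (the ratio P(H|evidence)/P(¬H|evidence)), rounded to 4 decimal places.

Prior odds = 4/8 = 0.50000.
Likelihood ratio for E1 = 0.58/0.43 = 1.3488.
Likelihood ratio for E2 = 0.78/0.2 = 3.9000.
Posterior odds = prior odds × LR₁ × LR₂ = 2.6302.

Posterior odds ≈ 2.6302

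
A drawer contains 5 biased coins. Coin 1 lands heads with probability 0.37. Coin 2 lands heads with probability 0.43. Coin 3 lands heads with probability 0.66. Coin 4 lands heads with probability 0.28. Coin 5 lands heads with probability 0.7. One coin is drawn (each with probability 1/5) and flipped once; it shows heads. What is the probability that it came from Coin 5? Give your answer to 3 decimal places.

Tabulate prior·likelihood by source: [1] prior 0.2, lik 0.37, product 0.07400; [2] prior 0.2, lik 0.43, product 0.08600; [3] prior 0.2, lik 0.66, product 0.1320; [4] prior 0.2, lik 0.28, product 0.05600; [5] prior 0.2, lik 0.7, product 0.1400.
Normalizing constant = 0.48800; the posterior for Coin 5 is its product over the sum, 0.1400/0.48800 = 0.287.

Posterior probability ≈ 0.287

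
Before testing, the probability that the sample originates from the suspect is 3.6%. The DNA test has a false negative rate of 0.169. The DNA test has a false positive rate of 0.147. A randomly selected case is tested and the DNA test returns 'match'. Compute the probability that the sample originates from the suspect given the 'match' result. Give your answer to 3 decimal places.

P(H | E) ≈ 0.174

Write H for 'the sample originates from the suspect'. Prior odds H:¬H = 0.036/0.964 = 0.037344. For the 'match' outcome, the likelihood ratio is 0.831/0.147 = 5.6531.
Posterior odds = 0.037344 × 5.6531 = 0.21111, so P(H|E) = 0.21111/(1+0.21111) = 0.174.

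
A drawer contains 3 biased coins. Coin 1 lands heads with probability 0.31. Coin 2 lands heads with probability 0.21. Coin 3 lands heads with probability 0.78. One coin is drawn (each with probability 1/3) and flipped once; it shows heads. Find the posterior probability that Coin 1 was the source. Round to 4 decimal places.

Posterior probability ≈ 0.2385

P(heads|C1) = 0.31; P(heads|C2) = 0.21; P(heads|C3) = 0.78.
Prior × likelihood for each source: 0.333333·0.31=0.1033, 0.333333·0.21=0.07000, 0.333333·0.78=0.2600. Summing gives P(heads) = 0.43333.
P(Coin 1 | heads) = 0.1033 / 0.43333 = 0.2385.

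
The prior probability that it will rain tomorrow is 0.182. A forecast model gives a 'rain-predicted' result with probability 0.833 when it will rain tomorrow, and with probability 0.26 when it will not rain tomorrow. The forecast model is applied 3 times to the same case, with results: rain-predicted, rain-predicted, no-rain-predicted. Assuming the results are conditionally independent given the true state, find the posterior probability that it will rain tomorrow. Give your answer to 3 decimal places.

With H the event that it will rain tomorrow, the joint likelihood of the observed sequence is P(data|H) = 0.833·0.833·0.167 = 0.11588 and P(data|¬H) = 0.26·0.26·0.74 = 0.050024.
Bayes: P(H|data) = 0.182·0.11588 / (0.182·0.11588 + 0.818·0.050024) = 0.021090/0.062010 = 0.3401.

Posterior P(H) ≈ 0.340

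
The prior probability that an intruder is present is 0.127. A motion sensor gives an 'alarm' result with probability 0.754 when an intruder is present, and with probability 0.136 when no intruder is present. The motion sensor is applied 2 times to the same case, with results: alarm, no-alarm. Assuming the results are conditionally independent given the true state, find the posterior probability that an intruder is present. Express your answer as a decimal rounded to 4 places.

Let H be the event that an intruder is present; start with P(H) = 0.127. P('alarm'|H) = 0.754, P('alarm'|¬H) = 0.136.
Update on result 1 ('alarm'): P(H) ← 0.754·0.1270 / (0.754·0.1270 + 0.136·0.8730) = 0.095758/0.21449 = 0.4465.
Update on result 2 ('no-alarm'): P(H) ← 0.246·0.4465 / (0.246·0.4465 + 0.864·0.5535) = 0.10983/0.58809 = 0.1868.

Posterior P(H) ≈ 0.1868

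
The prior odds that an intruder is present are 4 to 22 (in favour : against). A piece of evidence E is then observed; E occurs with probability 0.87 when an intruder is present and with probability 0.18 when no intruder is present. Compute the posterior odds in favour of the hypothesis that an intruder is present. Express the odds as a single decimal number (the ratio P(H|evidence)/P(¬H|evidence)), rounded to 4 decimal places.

Posterior odds ≈ 0.8788

Prior odds = 4/22 = 0.18182.
Likelihood ratio for E = 0.87/0.18 = 4.8333.
Posterior odds = prior odds × LR = 0.87879.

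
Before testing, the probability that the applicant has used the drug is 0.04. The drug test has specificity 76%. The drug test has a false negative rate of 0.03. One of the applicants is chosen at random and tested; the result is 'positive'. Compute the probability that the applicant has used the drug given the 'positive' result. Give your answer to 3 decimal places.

Write H for 'the applicant has used the drug'. Prior odds H:¬H = 0.04/0.96 = 0.041667. For the 'positive' outcome, the likelihood ratio is 0.97/0.24 = 4.0417.
Posterior odds = 0.041667 × 4.0417 = 0.16840, so P(H|E) = 0.16840/(1+0.16840) = 0.144.

P(H | E) ≈ 0.144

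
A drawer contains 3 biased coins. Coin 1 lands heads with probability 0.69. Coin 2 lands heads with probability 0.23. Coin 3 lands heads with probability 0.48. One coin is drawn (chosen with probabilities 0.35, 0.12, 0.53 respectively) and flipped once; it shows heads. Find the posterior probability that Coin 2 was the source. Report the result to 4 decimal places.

Tabulate prior·likelihood by source: [1] prior 0.35, lik 0.69, product 0.2415; [2] prior 0.12, lik 0.23, product 0.02760; [3] prior 0.53, lik 0.48, product 0.2544.
Normalizing constant = 0.52350; the posterior for Coin 2 is its product over the sum, 0.02760/0.52350 = 0.0527.

Posterior probability ≈ 0.0527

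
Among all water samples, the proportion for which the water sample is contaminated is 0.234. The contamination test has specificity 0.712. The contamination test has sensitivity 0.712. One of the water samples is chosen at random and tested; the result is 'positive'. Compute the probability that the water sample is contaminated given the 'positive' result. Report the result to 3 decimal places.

P(H | E) ≈ 0.430

Let H be the event that the water sample is contaminated. P(H) = 0.234, so P(¬H) = 0.766. With E the 'positive' result, P(E|H) = 0.712 and P(E|¬H) = 0.288.
P(E) = 0.712·0.234 + 0.288·0.766 = 0.16661 + 0.22061 = 0.38722.
By Bayes' theorem, P(H|E) = 0.16661 / 0.38722 = 0.430.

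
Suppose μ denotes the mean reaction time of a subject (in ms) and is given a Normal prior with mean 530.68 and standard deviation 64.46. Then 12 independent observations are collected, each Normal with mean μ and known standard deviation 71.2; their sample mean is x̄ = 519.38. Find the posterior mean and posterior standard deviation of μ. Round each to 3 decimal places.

With known σ, the Normal prior is conjugate. Weight on the data is w = (n/σ²)/(n/σ² + 1/τ₀²) = 0.00236713/(0.00236713+0.00024067) = 0.90771.
Posterior mean = w·x̄ + (1−w)·μ₀ = 0.90771·519.38 + 0.092288·530.68 = 520.423. Posterior variance = 1/(0.00236713+0.00024067) = 383.466, so SD = 19.582.

Posterior mean ≈ 520.423; posterior SD ≈ 19.582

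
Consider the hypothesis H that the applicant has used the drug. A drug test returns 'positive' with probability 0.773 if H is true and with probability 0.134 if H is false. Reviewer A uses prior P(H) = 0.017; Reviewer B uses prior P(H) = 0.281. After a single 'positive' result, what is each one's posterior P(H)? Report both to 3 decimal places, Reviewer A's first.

Reviewer A: 0.091; Reviewer B: 0.693

The likelihood ratio for a 'positive' result is 0.773/0.134 = 5.7687.
Reviewer A: prior odds 0.017/0.983 = 0.017294; posterior odds 0.099763; posterior probability 0.091.
Reviewer B: prior odds 0.281/0.719 = 0.39082; posterior odds 2.2545; posterior probability 0.693.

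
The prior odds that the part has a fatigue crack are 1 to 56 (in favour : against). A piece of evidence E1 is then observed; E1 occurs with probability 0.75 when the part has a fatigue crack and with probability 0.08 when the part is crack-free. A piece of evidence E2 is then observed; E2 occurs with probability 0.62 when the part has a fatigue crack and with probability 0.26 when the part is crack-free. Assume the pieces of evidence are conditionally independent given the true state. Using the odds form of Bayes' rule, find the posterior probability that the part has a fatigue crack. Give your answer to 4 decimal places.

Posterior probability ≈ 0.2853

Prior odds = 1/56 = 0.017857. In log-odds, ln(0.017857) = -4.0254.
Add log likelihood ratios: ln(9.3750) + ln(2.3846) = 3.1071.
Posterior log-odds = -0.91827, so posterior odds = exp(-0.91827) = 0.39921. Converting, P(H|E) = 0.39921/1.3992 = 0.2853.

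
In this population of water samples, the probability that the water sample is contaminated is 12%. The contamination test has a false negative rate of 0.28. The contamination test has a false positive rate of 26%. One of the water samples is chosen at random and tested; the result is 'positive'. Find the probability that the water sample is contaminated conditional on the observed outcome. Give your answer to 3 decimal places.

Let H be the event that the water sample is contaminated. P(H) = 0.12, so P(¬H) = 0.88. With E the 'positive' result, P(E|H) = 0.72 and P(E|¬H) = 0.26.
P(E) = 0.72·0.12 + 0.26·0.88 = 0.086400 + 0.22880 = 0.31520.
By Bayes' theorem, P(H|E) = 0.086400 / 0.31520 = 0.274.

P(H | E) ≈ 0.274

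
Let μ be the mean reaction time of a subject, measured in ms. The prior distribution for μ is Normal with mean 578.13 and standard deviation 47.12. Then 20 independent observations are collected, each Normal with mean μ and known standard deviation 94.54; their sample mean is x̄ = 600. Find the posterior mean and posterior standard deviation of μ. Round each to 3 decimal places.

With known σ, the Normal prior is conjugate. Weight on the data is w = (n/σ²)/(n/σ² + 1/τ₀²) = 0.00223768/(0.00223768+0.00045039) = 0.83245.
Posterior mean = w·x̄ + (1−w)·μ₀ = 0.83245·600 + 0.16755·578.13 = 596.336. Posterior variance = 1/(0.00223768+0.00045039) = 372.013, so SD = 19.288.

Posterior mean ≈ 596.336; posterior SD ≈ 19.288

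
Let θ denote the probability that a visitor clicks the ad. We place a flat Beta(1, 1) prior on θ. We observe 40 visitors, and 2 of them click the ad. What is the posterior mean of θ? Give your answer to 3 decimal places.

Posterior mean ≈ 0.071

Observing 2 successes and 38 failures updates Beta(1, 1) by adding the success and failure counts to the two shape parameters: α = 1+2 = 3, β = 1+38 = 39.
Posterior mean = α/(α+β) = 3/42 = 0.071.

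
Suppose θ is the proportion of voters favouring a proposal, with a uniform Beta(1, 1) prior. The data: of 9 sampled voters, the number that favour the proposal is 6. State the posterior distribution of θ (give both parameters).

Observing 6 successes and 3 failures updates Beta(1, 1) by adding the success and failure counts to the two shape parameters: α = 1+6 = 7, β = 1+3 = 4.

Posterior: Beta(7, 4)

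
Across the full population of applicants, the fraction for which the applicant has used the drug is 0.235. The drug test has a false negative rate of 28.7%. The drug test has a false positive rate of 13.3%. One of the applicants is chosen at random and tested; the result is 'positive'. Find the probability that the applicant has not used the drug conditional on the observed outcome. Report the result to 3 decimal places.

P(¬H | E) ≈ 0.378

Let H be the event that the applicant has used the drug. P(H) = 0.235, so P(¬H) = 0.765. With E the 'positive' result, P(E|H) = 0.713 and P(E|¬H) = 0.133.
P(E) = 0.713·0.235 + 0.133·0.765 = 0.16755 + 0.10175 = 0.26930.
By Bayes' theorem, P(H|E) = 0.16755 / 0.26930 = 0.622. Hence P(¬H|E) = 1 − 0.622 = 0.378.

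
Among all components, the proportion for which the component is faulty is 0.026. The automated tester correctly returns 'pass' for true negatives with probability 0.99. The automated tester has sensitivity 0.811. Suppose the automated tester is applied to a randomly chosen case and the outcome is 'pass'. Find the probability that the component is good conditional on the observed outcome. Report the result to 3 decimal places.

P(¬H | E) ≈ 0.995

Write H for 'the component is faulty'. Prior odds H:¬H = 0.026/0.974 = 0.026694. For the 'pass' outcome, the likelihood ratio is 0.189/0.99 = 0.19091.
Posterior odds = 0.026694 × 0.19091 = 0.0050961, so P(H|E) = 0.0050961/(1+0.0050961) = 0.005. Then P(¬H|E) = 1 − 0.005 = 0.995.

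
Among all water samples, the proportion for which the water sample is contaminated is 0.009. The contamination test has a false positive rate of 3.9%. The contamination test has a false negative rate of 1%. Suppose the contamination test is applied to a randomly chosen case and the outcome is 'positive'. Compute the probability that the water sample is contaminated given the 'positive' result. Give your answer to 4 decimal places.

Let H be the event that the water sample is contaminated. P(H) = 0.009, so P(¬H) = 0.991. With E the 'positive' result, P(E|H) = 0.99 and P(E|¬H) = 0.039.
P(E) = 0.99·0.009 + 0.039·0.991 = 0.0089100 + 0.038649 = 0.047559.
By Bayes' theorem, P(H|E) = 0.0089100 / 0.047559 = 0.1873.

P(H | E) ≈ 0.1873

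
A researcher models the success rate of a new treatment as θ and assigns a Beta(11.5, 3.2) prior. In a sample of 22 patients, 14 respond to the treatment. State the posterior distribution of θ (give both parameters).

The binomial likelihood is conjugate to the Beta prior: with 14 successes and 8 failures, the posterior is Beta(11.5+14, 3.2+8) = Beta(25.5, 11.2).

Posterior: Beta(25.5, 11.2)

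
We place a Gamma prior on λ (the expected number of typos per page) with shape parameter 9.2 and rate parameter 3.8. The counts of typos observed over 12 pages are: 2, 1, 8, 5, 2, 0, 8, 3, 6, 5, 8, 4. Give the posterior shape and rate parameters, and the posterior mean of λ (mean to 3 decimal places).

The Poisson likelihood adds the total count to the shape and the number of exposure periods to the rate. Here ∑xᵢ = 52 and n = 12, so shape 9.2→61.2 and rate 3.8→15.8.
Posterior mean = shape/rate = 61.2/15.8 = 3.873.

Posterior: Gamma(shape=61.2, rate=15.8); mean ≈ 3.873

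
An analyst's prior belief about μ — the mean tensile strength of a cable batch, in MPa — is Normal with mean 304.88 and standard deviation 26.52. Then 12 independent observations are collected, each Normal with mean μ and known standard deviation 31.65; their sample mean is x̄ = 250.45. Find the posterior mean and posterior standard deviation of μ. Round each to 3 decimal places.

Prior precision 1/τ₀² = 1/26.52² = 0.00142185; data precision n/σ² = 12/31.65² = 0.0119794.
Posterior precision = 0.00142185 + 0.0119794 = 0.0134012, giving posterior SD = 1/√0.0134012 = 8.638.
Posterior mean = (0.00142185·304.88 + 0.0119794·250.45) / 0.0134012 = 256.225.

Posterior mean ≈ 256.225; posterior SD ≈ 8.638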